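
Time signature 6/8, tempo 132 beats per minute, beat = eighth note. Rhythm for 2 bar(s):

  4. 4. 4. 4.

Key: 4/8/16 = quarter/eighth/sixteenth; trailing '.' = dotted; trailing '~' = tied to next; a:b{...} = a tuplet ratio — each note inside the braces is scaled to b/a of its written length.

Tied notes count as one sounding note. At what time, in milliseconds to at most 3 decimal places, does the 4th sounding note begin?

1. 0.0ms @ 0 + 1363.636ms (3)
2. 1363.636ms @ 3 + 1363.636ms (3)
3. 2727.273ms @ 6 + 1363.636ms (3)
4. 4090.909ms @ 9 + 1363.636ms (3)

note 4 onset = 9b = 4090.909ms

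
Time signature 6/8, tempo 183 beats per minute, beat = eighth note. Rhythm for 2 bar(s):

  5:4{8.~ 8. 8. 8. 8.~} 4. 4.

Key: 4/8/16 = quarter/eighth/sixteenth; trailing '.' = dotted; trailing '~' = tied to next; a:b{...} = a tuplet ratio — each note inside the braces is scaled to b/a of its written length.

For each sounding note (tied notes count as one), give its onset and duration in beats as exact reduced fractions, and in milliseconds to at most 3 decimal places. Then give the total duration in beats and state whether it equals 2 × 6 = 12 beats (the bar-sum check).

1) 0.0ms=0b +786.885ms=12/5b
2) 786.885ms=12/5b +393.443ms=6/5b
3) 1180.328ms=18/5b +393.443ms=6/5b
4) 1573.77ms=24/5b +1377.049ms=21/5b
5) 2950.82ms=9b +983.607ms=3b
Σ=12b of 12 (183bpm 6/8) — PASS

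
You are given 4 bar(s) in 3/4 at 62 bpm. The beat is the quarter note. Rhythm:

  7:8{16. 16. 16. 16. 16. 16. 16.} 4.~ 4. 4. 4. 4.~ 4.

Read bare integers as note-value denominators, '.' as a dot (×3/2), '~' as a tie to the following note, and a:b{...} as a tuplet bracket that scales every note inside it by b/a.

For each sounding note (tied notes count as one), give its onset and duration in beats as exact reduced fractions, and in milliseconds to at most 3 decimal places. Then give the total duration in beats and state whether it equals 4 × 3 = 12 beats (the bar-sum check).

1) 0.0ms=0b +414.747ms=3/7b
2) 414.747ms=3/7b +414.747ms=3/7b
3) 829.493ms=6/7b +414.747ms=3/7b
4) 1244.24ms=9/7b +414.747ms=3/7b
5) 1658.986ms=12/7b +414.747ms=3/7b
6) 2073.733ms=15/7b +414.747ms=3/7b
7) 2488.479ms=18/7b +414.747ms=3/7b
8) 2903.226ms=3b +2903.226ms=3b
9) 5806.452ms=6b +1451.613ms=3/2b
10) 7258.065ms=15/2b +1451.613ms=3/2b
11) 8709.677ms=9b +2903.226ms=3b
Σ=12b of 12 (62bpm 3/4) — PASS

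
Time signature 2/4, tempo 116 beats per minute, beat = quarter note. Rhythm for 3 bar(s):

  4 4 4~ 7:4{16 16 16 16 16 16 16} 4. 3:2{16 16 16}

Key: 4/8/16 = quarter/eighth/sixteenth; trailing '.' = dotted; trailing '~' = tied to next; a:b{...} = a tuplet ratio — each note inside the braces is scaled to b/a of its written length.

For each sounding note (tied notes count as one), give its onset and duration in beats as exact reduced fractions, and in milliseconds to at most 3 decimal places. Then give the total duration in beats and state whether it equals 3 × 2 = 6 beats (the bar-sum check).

1) 0.0ms=0b +517.241ms=1b
2) 517.241ms=1b +517.241ms=1b
3) 1034.483ms=2b +591.133ms=8/7b
4) 1625.616ms=22/7b +73.892ms=1/7b
5) 1699.507ms=23/7b +73.892ms=1/7b
6) 1773.399ms=24/7b +73.892ms=1/7b
7) 1847.291ms=25/7b +73.892ms=1/7b
8) 1921.182ms=26/7b +73.892ms=1/7b
9) 1995.074ms=27/7b +73.892ms=1/7b
10) 2068.966ms=4b +775.862ms=3/2b
11) 2844.828ms=11/2b +86.207ms=1/6b
12) 2931.034ms=17/3b +86.207ms=1/6b
13) 3017.241ms=35/6b +86.207ms=1/6b
Σ=6b of 6 (116bpm 2/4) — PASS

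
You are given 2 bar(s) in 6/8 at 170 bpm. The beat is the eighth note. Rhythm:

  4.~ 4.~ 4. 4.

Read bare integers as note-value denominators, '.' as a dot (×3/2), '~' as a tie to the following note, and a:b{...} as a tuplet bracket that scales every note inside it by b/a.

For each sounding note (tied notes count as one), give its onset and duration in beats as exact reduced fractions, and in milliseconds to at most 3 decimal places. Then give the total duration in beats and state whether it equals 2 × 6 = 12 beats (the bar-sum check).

1) 0.0ms=0b +3176.471ms=9b
2) 3176.471ms=9b +1058.824ms=3b
Σ=12b of 12 (170bpm 6/8) — PASS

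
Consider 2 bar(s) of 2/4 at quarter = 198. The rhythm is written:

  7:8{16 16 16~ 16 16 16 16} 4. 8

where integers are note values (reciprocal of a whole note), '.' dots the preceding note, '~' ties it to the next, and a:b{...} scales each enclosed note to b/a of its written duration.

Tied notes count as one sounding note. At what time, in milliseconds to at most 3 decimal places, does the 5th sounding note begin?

note 5 onset = 10/7b = 432.9ms

1. 0.0ms @ 0 + 86.58ms (2/7)
2. 86.58ms @ 2/7 + 86.58ms (2/7)
3. 173.16ms @ 4/7 + 173.16ms (4/7)
4. 346.32ms @ 8/7 + 86.58ms (2/7)
5. 432.9ms @ 10/7 + 86.58ms (2/7)
6. 519.481ms @ 12/7 + 86.58ms (2/7)
7. 606.061ms @ 2 + 454.545ms (3/2)
8. 1060.606ms @ 7/2 + 151.515ms (1/2)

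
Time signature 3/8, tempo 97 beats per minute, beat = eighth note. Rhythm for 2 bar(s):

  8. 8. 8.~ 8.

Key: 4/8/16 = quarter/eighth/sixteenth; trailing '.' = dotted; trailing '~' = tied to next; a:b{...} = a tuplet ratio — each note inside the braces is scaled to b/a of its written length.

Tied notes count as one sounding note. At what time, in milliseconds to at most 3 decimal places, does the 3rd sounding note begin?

note 3 onset = 3b = 1855.67ms

1. 0.0ms @ 0 + 927.835ms (3/2)
2. 927.835ms @ 3/2 + 927.835ms (3/2)
3. 1855.67ms @ 3 + 1855.67ms (3)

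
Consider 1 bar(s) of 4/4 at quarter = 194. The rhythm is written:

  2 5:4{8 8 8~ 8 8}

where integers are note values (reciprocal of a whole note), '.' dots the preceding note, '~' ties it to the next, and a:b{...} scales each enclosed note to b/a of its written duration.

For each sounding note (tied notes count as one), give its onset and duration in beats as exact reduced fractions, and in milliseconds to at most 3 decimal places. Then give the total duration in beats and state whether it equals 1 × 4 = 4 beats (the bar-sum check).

1) 0.0ms=0b +618.557ms=2b
2) 618.557ms=2b +123.711ms=2/5b
3) 742.268ms=12/5b +123.711ms=2/5b
4) 865.979ms=14/5b +247.423ms=4/5b
5) 1113.402ms=18/5b +123.711ms=2/5b
Σ=4b of 4 (194bpm 4/4) — PASS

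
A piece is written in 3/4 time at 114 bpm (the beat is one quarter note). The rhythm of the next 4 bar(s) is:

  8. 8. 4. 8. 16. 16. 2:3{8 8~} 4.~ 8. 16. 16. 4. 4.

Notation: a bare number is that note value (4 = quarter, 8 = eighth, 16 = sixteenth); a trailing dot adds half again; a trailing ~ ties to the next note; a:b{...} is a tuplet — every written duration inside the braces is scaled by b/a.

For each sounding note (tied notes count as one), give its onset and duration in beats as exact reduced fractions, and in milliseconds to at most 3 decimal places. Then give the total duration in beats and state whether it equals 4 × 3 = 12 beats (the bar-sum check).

1) 0.0ms=0b +394.737ms=3/4b
2) 394.737ms=3/4b +394.737ms=3/4b
3) 789.474ms=3/2b +789.474ms=3/2b
4) 1578.947ms=3b +394.737ms=3/4b
5) 1973.684ms=15/4b +197.368ms=3/8b
6) 2171.053ms=33/8b +197.368ms=3/8b
7) 2368.421ms=9/2b +394.737ms=3/4b
8) 2763.158ms=21/4b +1578.947ms=3b
9) 4342.105ms=33/4b +197.368ms=3/8b
10) 4539.474ms=69/8b +197.368ms=3/8b
11) 4736.842ms=9b +789.474ms=3/2b
12) 5526.316ms=21/2b +789.474ms=3/2b
Σ=12b of 12 (114bpm 3/4) — PASS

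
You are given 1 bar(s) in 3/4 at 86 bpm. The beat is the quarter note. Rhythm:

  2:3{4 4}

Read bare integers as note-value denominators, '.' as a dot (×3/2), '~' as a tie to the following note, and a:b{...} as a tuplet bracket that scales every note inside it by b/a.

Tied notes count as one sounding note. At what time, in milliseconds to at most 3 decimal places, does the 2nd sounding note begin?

note 2 onset = 3/2b = 1046.512ms

1. 0.0ms @ 0 + 1046.512ms (3/2)
2. 1046.512ms @ 3/2 + 1046.512ms (3/2)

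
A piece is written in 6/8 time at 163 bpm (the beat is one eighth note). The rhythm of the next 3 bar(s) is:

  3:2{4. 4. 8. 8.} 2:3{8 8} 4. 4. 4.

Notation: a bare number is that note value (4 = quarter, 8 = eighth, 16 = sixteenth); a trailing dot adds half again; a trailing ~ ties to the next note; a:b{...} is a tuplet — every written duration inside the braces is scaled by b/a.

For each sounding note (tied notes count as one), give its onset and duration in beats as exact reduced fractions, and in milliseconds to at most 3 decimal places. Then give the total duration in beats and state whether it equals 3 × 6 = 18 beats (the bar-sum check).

1) 0.0ms=0b +736.196ms=2b
2) 736.196ms=2b +736.196ms=2b
3) 1472.393ms=4b +368.098ms=1b
4) 1840.491ms=5b +368.098ms=1b
5) 2208.589ms=6b +552.147ms=3/2b
6) 2760.736ms=15/2b +552.147ms=3/2b
7) 3312.883ms=9b +1104.294ms=3b
8) 4417.178ms=12b +1104.294ms=3b
9) 5521.472ms=15b +1104.294ms=3b
Σ=18b of 18 (163bpm 6/8) — PASS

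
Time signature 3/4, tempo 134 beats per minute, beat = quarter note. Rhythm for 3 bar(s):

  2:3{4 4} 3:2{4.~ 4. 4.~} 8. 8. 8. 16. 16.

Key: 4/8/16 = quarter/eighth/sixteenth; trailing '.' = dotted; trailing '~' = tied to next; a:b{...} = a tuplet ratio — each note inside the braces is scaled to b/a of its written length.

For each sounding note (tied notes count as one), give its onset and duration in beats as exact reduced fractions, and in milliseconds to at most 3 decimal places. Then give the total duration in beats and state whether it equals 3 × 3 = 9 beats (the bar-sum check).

1) 0.0ms=0b +671.642ms=3/2b
2) 671.642ms=3/2b +671.642ms=3/2b
3) 1343.284ms=3b +895.522ms=2b
4) 2238.806ms=5b +783.582ms=7/4b
5) 3022.388ms=27/4b +335.821ms=3/4b
6) 3358.209ms=15/2b +335.821ms=3/4b
7) 3694.03ms=33/4b +167.91ms=3/8b
8) 3861.94ms=69/8b +167.91ms=3/8b
Σ=9b of 9 (134bpm 3/4) — PASS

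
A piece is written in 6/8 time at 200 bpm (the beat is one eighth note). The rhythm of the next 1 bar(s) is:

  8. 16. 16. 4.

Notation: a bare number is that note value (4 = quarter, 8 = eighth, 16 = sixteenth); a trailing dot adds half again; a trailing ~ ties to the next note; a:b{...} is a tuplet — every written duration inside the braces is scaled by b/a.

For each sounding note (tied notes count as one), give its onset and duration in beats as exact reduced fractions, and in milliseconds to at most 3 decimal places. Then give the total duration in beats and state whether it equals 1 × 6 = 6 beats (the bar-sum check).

1) 0.0ms=0b +450.0ms=3/2b
2) 450.0ms=3/2b +225.0ms=3/4b
3) 675.0ms=9/4b +225.0ms=3/4b
4) 900.0ms=3b +900.0ms=3b
Σ=6b of 6 (200bpm 6/8) — PASS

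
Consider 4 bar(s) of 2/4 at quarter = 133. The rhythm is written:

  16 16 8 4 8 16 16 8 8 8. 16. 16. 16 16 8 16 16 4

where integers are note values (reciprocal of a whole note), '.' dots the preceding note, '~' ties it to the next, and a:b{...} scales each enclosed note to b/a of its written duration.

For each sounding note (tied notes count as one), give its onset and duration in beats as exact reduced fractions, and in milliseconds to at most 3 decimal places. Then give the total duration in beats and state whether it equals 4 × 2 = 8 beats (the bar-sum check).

1) 0.0ms=0b +112.782ms=1/4b
2) 112.782ms=1/4b +112.782ms=1/4b
3) 225.564ms=1/2b +225.564ms=1/2b
4) 451.128ms=1b +451.128ms=1b
5) 902.256ms=2b +225.564ms=1/2b
6) 1127.82ms=5/2b +112.782ms=1/4b
7) 1240.602ms=11/4b +112.782ms=1/4b
8) 1353.383ms=3b +225.564ms=1/2b
9) 1578.947ms=7/2b +225.564ms=1/2b
10) 1804.511ms=4b +338.346ms=3/4b
11) 2142.857ms=19/4b +169.173ms=3/8b
12) 2312.03ms=41/8b +169.173ms=3/8b
13) 2481.203ms=11/2b +112.782ms=1/4b
14) 2593.985ms=23/4b +112.782ms=1/4b
15) 2706.767ms=6b +225.564ms=1/2b
16) 2932.331ms=13/2b +112.782ms=1/4b
17) 3045.113ms=27/4b +112.782ms=1/4b
18) 3157.895ms=7b +451.128ms=1b
Σ=8b of 8 (133bpm 2/4) — PASS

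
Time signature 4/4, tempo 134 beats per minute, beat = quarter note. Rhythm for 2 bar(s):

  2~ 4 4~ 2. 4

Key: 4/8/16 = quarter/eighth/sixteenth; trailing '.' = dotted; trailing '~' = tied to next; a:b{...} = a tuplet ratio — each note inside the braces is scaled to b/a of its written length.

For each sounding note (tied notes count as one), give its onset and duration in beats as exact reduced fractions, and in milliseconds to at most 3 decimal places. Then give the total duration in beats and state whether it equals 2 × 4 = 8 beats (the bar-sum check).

1) 0.0ms=0b +1343.284ms=3b
2) 1343.284ms=3b +1791.045ms=4b
3) 3134.328ms=7b +447.761ms=1b
Σ=8b of 8 (134bpm 4/4) — PASS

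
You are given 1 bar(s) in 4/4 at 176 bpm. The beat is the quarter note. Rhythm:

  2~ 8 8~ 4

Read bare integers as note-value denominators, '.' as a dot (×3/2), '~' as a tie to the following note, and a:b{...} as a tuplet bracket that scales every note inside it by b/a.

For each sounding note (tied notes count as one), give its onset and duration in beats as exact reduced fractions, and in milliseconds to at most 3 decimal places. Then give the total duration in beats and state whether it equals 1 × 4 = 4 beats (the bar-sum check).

1) 0.0ms=0b +852.273ms=5/2b
2) 852.273ms=5/2b +511.364ms=3/2b
Σ=4b of 4 (176bpm 4/4) — PASS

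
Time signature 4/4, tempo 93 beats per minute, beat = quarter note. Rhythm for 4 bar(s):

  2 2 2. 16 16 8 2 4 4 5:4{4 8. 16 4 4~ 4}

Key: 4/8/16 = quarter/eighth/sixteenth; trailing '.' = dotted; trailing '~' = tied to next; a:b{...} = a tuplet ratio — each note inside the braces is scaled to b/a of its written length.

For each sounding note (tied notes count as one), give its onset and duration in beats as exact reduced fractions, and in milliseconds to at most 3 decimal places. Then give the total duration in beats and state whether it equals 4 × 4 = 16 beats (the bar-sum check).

1) 0.0ms=0b +1290.323ms=2b
2) 1290.323ms=2b +1290.323ms=2b
3) 2580.645ms=4b +1935.484ms=3b
4) 4516.129ms=7b +161.29ms=1/4b
5) 4677.419ms=29/4b +161.29ms=1/4b
6) 4838.71ms=15/2b +322.581ms=1/2b
7) 5161.29ms=8b +1290.323ms=2b
8) 6451.613ms=10b +645.161ms=1b
9) 7096.774ms=11b +645.161ms=1b
10) 7741.935ms=12b +516.129ms=4/5b
11) 8258.065ms=64/5b +387.097ms=3/5b
12) 8645.161ms=67/5b +129.032ms=1/5b
13) 8774.194ms=68/5b +516.129ms=4/5b
14) 9290.323ms=72/5b +1032.258ms=8/5b
Σ=16b of 16 (93bpm 4/4) — PASS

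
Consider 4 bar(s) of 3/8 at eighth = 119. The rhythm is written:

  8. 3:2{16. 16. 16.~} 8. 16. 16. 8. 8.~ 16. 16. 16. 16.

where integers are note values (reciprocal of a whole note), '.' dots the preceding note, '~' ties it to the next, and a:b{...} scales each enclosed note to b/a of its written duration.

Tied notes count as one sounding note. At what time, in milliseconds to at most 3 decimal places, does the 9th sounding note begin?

1. 0.0ms @ 0 + 756.303ms (3/2)
2. 756.303ms @ 3/2 + 252.101ms (1/2)
3. 1008.403ms @ 2 + 252.101ms (1/2)
4. 1260.504ms @ 5/2 + 1008.403ms (2)
5. 2268.908ms @ 9/2 + 378.151ms (3/4)
6. 2647.059ms @ 21/4 + 378.151ms (3/4)
7. 3025.21ms @ 6 + 756.303ms (3/2)
8. 3781.513ms @ 15/2 + 1134.454ms (9/4)
9. 4915.966ms @ 39/4 + 378.151ms (3/4)
10. 5294.118ms @ 21/2 + 378.151ms (3/4)
11. 5672.269ms @ 45/4 + 378.151ms (3/4)

note 9 onset = 39/4b = 4915.966ms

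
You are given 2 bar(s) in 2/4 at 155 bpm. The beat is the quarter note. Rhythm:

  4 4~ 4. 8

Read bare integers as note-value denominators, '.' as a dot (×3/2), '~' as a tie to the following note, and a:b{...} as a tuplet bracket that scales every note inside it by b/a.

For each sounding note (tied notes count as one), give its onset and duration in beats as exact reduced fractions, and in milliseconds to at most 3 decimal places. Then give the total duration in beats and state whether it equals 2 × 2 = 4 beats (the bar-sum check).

1) 0.0ms=0b +387.097ms=1b
2) 387.097ms=1b +967.742ms=5/2b
3) 1354.839ms=7/2b +193.548ms=1/2b
Σ=4b of 4 (155bpm 2/4) — PASS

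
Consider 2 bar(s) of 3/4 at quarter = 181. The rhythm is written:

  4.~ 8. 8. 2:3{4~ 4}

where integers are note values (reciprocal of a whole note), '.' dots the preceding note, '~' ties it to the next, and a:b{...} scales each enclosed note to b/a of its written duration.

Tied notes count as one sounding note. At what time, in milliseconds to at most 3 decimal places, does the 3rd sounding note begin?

1. 0.0ms @ 0 + 745.856ms (9/4)
2. 745.856ms @ 9/4 + 248.619ms (3/4)
3. 994.475ms @ 3 + 994.475ms (3)

note 3 onset = 3b = 994.475ms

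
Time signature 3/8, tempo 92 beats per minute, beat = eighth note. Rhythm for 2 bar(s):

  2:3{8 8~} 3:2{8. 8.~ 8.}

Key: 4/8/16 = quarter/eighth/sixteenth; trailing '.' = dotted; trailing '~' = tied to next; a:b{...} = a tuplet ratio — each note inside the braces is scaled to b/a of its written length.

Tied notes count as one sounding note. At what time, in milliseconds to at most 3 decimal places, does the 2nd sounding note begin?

1. 0.0ms @ 0 + 978.261ms (3/2)
2. 978.261ms @ 3/2 + 1630.435ms (5/2)
3. 2608.696ms @ 4 + 1304.348ms (2)

note 2 onset = 3/2b = 978.261ms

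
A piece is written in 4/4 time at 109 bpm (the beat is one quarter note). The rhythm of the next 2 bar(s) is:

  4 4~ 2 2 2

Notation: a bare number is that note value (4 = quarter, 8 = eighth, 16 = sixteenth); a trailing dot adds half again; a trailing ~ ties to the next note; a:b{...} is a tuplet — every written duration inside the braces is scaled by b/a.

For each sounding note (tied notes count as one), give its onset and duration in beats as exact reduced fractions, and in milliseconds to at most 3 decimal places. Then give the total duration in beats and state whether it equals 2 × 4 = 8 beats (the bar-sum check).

1) 0.0ms=0b +550.459ms=1b
2) 550.459ms=1b +1651.376ms=3b
3) 2201.835ms=4b +1100.917ms=2b
4) 3302.752ms=6b +1100.917ms=2b
Σ=8b of 8 (109bpm 4/4) — PASS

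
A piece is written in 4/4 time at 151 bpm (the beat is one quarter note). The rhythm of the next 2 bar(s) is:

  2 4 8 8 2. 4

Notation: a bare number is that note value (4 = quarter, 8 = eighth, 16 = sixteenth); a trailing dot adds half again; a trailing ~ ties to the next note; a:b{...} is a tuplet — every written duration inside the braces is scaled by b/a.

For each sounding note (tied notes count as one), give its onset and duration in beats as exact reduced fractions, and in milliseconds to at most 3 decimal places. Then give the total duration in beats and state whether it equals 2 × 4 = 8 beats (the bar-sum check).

1) 0.0ms=0b +794.702ms=2b
2) 794.702ms=2b +397.351ms=1b
3) 1192.053ms=3b +198.675ms=1/2b
4) 1390.728ms=7/2b +198.675ms=1/2b
5) 1589.404ms=4b +1192.053ms=3b
6) 2781.457ms=7b +397.351ms=1b
Σ=8b of 8 (151bpm 4/4) — PASS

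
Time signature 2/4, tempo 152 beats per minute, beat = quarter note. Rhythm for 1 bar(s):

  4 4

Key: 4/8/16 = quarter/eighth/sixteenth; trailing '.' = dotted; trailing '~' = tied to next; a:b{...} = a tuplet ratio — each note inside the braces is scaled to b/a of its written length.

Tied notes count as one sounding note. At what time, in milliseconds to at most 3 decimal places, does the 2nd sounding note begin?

1. 0.0ms @ 0 + 394.737ms (1)
2. 394.737ms @ 1 + 394.737ms (1)

note 2 onset = 1b = 394.737ms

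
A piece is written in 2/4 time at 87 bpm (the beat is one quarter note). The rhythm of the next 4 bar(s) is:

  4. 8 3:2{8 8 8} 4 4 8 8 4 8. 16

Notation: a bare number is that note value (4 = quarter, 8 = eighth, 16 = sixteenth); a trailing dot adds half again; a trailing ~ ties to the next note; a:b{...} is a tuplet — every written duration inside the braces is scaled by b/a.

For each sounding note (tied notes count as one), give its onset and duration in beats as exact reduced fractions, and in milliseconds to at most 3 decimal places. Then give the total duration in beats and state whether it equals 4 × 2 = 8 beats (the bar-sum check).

1) 0.0ms=0b +1034.483ms=3/2b
2) 1034.483ms=3/2b +344.828ms=1/2b
3) 1379.31ms=2b +229.885ms=1/3b
4) 1609.195ms=7/3b +229.885ms=1/3b
5) 1839.08ms=8/3b +229.885ms=1/3b
6) 2068.966ms=3b +689.655ms=1b
7) 2758.621ms=4b +689.655ms=1b
8) 3448.276ms=5b +344.828ms=1/2b
9) 3793.103ms=11/2b +344.828ms=1/2b
10) 4137.931ms=6b +689.655ms=1b
11) 4827.586ms=7b +517.241ms=3/4b
12) 5344.828ms=31/4b +172.414ms=1/4b
Σ=8b of 8 (87bpm 2/4) — PASS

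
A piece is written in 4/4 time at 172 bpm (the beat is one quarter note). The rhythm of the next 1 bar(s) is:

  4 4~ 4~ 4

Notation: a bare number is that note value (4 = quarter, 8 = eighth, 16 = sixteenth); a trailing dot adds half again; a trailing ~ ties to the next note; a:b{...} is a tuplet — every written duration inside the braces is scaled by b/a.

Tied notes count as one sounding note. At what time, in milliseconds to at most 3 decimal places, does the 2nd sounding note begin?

note 2 onset = 1b = 348.837ms

1. 0.0ms @ 0 + 348.837ms (1)
2. 348.837ms @ 1 + 1046.512ms (3)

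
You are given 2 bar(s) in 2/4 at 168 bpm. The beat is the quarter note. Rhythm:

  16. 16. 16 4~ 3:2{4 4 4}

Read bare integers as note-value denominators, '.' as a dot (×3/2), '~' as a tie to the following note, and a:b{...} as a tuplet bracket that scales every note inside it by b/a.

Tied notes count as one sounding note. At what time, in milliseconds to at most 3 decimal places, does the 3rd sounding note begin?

1. 0.0ms @ 0 + 133.929ms (3/8)
2. 133.929ms @ 3/8 + 133.929ms (3/8)
3. 267.857ms @ 3/4 + 89.286ms (1/4)
4. 357.143ms @ 1 + 595.238ms (5/3)
5. 952.381ms @ 8/3 + 238.095ms (2/3)
6. 1190.476ms @ 10/3 + 238.095ms (2/3)

note 3 onset = 3/4b = 267.857ms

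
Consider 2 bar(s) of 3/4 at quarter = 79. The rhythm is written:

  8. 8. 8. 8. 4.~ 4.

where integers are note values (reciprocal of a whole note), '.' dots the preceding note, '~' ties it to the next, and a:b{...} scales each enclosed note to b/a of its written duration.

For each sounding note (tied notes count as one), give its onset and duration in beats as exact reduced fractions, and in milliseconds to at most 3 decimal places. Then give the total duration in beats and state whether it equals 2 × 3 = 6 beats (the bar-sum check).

1) 0.0ms=0b +569.62ms=3/4b
2) 569.62ms=3/4b +569.62ms=3/4b
3) 1139.241ms=3/2b +569.62ms=3/4b
4) 1708.861ms=9/4b +569.62ms=3/4b
5) 2278.481ms=3b +2278.481ms=3b
Σ=6b of 6 (79bpm 3/4) — PASS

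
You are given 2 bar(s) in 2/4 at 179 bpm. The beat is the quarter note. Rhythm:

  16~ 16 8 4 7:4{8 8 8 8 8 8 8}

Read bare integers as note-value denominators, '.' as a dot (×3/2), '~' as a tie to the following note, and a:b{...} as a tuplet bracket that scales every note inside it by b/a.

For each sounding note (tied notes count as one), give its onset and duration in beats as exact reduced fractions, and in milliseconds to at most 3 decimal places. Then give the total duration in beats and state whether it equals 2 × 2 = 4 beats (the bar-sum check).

1) 0.0ms=0b +167.598ms=1/2b
2) 167.598ms=1/2b +167.598ms=1/2b
3) 335.196ms=1b +335.196ms=1b
4) 670.391ms=2b +95.77ms=2/7b
5) 766.161ms=16/7b +95.77ms=2/7b
6) 861.931ms=18/7b +95.77ms=2/7b
7) 957.702ms=20/7b +95.77ms=2/7b
8) 1053.472ms=22/7b +95.77ms=2/7b
9) 1149.242ms=24/7b +95.77ms=2/7b
10) 1245.012ms=26/7b +95.77ms=2/7b
Σ=4b of 4 (179bpm 2/4) — PASS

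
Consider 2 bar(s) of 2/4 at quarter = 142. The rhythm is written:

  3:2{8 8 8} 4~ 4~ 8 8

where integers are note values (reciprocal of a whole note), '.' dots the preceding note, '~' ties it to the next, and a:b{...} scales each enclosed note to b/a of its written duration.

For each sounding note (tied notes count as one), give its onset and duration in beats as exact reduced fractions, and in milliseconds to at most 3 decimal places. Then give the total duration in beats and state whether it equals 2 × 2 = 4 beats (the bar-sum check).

1) 0.0ms=0b +140.845ms=1/3b
2) 140.845ms=1/3b +140.845ms=1/3b
3) 281.69ms=2/3b +140.845ms=1/3b
4) 422.535ms=1b +1056.338ms=5/2b
5) 1478.873ms=7/2b +211.268ms=1/2b
Σ=4b of 4 (142bpm 2/4) — PASS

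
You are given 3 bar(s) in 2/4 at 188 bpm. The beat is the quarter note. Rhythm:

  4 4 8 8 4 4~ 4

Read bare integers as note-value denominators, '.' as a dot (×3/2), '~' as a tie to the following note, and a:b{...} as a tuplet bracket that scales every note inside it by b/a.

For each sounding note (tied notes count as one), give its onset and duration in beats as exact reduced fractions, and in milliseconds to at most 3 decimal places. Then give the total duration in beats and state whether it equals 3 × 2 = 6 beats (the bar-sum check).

1) 0.0ms=0b +319.149ms=1b
2) 319.149ms=1b +319.149ms=1b
3) 638.298ms=2b +159.574ms=1/2b
4) 797.872ms=5/2b +159.574ms=1/2b
5) 957.447ms=3b +319.149ms=1b
6) 1276.596ms=4b +638.298ms=2b
Σ=6b of 6 (188bpm 2/4) — PASS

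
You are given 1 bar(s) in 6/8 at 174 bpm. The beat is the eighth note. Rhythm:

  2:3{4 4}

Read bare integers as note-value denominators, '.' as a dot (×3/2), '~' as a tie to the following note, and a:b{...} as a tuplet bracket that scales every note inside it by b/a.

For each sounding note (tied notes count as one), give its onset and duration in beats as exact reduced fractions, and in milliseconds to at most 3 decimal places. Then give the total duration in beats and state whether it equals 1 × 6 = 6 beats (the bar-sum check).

1) 0.0ms=0b +1034.483ms=3b
2) 1034.483ms=3b +1034.483ms=3b
Σ=6b of 6 (174bpm 6/8) — PASS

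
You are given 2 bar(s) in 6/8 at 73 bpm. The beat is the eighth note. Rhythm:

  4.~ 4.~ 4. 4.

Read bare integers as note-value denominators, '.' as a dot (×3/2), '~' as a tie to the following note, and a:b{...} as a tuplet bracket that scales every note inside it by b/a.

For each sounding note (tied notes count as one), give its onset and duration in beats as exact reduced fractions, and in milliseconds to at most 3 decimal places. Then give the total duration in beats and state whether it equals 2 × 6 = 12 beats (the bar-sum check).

1) 0.0ms=0b +7397.26ms=9b
2) 7397.26ms=9b +2465.753ms=3b
Σ=12b of 12 (73bpm 6/8) — PASS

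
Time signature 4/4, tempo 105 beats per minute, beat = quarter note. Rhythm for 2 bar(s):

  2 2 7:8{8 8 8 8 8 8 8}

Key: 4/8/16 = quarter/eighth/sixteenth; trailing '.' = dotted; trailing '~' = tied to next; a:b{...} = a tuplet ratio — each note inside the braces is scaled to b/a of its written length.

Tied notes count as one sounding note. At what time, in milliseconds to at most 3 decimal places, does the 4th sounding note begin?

note 4 onset = 32/7b = 2612.245ms

1. 0.0ms @ 0 + 1142.857ms (2)
2. 1142.857ms @ 2 + 1142.857ms (2)
3. 2285.714ms @ 4 + 326.531ms (4/7)
4. 2612.245ms @ 32/7 + 326.531ms (4/7)
5. 2938.776ms @ 36/7 + 326.531ms (4/7)
6. 3265.306ms @ 40/7 + 326.531ms (4/7)
7. 3591.837ms @ 44/7 + 326.531ms (4/7)
8. 3918.367ms @ 48/7 + 326.531ms (4/7)
9. 4244.898ms @ 52/7 + 326.531ms (4/7)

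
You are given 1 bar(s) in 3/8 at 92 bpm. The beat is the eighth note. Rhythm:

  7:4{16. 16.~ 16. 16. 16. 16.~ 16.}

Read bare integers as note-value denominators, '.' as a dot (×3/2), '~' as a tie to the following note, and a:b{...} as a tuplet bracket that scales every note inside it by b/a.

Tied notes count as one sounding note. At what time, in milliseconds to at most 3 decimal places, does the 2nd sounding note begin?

note 2 onset = 3/7b = 279.503ms

1. 0.0ms @ 0 + 279.503ms (3/7)
2. 279.503ms @ 3/7 + 559.006ms (6/7)
3. 838.509ms @ 9/7 + 279.503ms (3/7)
4. 1118.012ms @ 12/7 + 279.503ms (3/7)
5. 1397.516ms @ 15/7 + 559.006ms (6/7)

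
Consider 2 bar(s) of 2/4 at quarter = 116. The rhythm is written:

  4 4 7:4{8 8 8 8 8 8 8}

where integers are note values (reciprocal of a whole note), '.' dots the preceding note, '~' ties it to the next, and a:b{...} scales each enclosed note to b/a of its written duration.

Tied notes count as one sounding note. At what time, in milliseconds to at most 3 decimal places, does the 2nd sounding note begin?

note 2 onset = 1b = 517.241ms

1. 0.0ms @ 0 + 517.241ms (1)
2. 517.241ms @ 1 + 517.241ms (1)
3. 1034.483ms @ 2 + 147.783ms (2/7)
4. 1182.266ms @ 16/7 + 147.783ms (2/7)
5. 1330.049ms @ 18/7 + 147.783ms (2/7)
6. 1477.833ms @ 20/7 + 147.783ms (2/7)
7. 1625.616ms @ 22/7 + 147.783ms (2/7)
8. 1773.399ms @ 24/7 + 147.783ms (2/7)
9. 1921.182ms @ 26/7 + 147.783ms (2/7)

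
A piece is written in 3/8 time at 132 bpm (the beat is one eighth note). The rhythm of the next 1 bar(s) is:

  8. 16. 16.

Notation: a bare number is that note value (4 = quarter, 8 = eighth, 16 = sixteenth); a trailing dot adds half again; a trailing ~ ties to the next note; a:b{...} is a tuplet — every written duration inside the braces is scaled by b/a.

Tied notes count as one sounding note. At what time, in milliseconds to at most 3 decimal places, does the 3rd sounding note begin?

1. 0.0ms @ 0 + 681.818ms (3/2)
2. 681.818ms @ 3/2 + 340.909ms (3/4)
3. 1022.727ms @ 9/4 + 340.909ms (3/4)

note 3 onset = 9/4b = 1022.727ms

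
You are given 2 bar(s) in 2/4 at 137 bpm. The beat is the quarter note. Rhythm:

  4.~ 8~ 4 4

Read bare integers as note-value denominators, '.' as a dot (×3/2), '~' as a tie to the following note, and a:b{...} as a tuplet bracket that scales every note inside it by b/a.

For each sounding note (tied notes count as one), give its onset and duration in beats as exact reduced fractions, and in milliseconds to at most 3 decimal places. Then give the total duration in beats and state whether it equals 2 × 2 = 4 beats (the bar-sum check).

1) 0.0ms=0b +1313.869ms=3b
2) 1313.869ms=3b +437.956ms=1b
Σ=4b of 4 (137bpm 2/4) — PASS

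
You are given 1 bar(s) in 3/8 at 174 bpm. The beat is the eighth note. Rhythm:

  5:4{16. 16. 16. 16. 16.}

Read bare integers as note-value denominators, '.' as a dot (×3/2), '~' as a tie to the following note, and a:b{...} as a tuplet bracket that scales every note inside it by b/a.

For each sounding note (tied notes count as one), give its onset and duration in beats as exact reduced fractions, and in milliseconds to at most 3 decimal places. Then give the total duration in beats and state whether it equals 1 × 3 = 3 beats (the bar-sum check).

1) 0.0ms=0b +206.897ms=3/5b
2) 206.897ms=3/5b +206.897ms=3/5b
3) 413.793ms=6/5b +206.897ms=3/5b
4) 620.69ms=9/5b +206.897ms=3/5b
5) 827.586ms=12/5b +206.897ms=3/5b
Σ=3b of 3 (174bpm 3/8) — PASS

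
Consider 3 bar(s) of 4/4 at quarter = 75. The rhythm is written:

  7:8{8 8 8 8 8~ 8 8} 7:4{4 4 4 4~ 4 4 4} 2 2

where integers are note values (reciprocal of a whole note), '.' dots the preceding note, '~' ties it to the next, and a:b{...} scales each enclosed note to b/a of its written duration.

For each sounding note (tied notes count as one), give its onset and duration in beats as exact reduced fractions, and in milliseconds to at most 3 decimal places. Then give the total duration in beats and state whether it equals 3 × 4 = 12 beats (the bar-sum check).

1) 0.0ms=0b +457.143ms=4/7b
2) 457.143ms=4/7b +457.143ms=4/7b
3) 914.286ms=8/7b +457.143ms=4/7b
4) 1371.429ms=12/7b +457.143ms=4/7b
5) 1828.571ms=16/7b +914.286ms=8/7b
6) 2742.857ms=24/7b +457.143ms=4/7b
7) 3200.0ms=4b +457.143ms=4/7b
8) 3657.143ms=32/7b +457.143ms=4/7b
9) 4114.286ms=36/7b +457.143ms=4/7b
10) 4571.429ms=40/7b +914.286ms=8/7b
11) 5485.714ms=48/7b +457.143ms=4/7b
12) 5942.857ms=52/7b +457.143ms=4/7b
13) 6400.0ms=8b +1600.0ms=2b
14) 8000.0ms=10b +1600.0ms=2b
Σ=12b of 12 (75bpm 4/4) — PASS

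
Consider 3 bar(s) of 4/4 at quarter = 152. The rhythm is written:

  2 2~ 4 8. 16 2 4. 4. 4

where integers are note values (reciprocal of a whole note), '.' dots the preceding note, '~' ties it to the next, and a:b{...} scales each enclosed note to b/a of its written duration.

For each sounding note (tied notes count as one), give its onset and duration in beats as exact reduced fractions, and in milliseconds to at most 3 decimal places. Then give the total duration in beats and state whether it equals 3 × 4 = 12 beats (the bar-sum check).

1) 0.0ms=0b +789.474ms=2b
2) 789.474ms=2b +1184.211ms=3b
3) 1973.684ms=5b +296.053ms=3/4b
4) 2269.737ms=23/4b +98.684ms=1/4b
5) 2368.421ms=6b +789.474ms=2b
6) 3157.895ms=8b +592.105ms=3/2b
7) 3750.0ms=19/2b +592.105ms=3/2b
8) 4342.105ms=11b +394.737ms=1b
Σ=12b of 12 (152bpm 4/4) — PASS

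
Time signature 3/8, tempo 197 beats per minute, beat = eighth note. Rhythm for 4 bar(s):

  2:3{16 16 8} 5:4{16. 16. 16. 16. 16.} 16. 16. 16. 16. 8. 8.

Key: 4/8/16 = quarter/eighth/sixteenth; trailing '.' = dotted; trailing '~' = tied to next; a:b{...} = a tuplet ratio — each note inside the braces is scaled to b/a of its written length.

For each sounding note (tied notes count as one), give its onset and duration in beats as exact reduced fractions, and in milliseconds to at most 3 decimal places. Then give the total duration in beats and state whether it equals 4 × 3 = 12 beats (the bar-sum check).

1) 0.0ms=0b +228.426ms=3/4b
2) 228.426ms=3/4b +228.426ms=3/4b
3) 456.853ms=3/2b +456.853ms=3/2b
4) 913.706ms=3b +182.741ms=3/5b
5) 1096.447ms=18/5b +182.741ms=3/5b
6) 1279.188ms=21/5b +182.741ms=3/5b
7) 1461.929ms=24/5b +182.741ms=3/5b
8) 1644.67ms=27/5b +182.741ms=3/5b
9) 1827.411ms=6b +228.426ms=3/4b
10) 2055.838ms=27/4b +228.426ms=3/4b
11) 2284.264ms=15/2b +228.426ms=3/4b
12) 2512.69ms=33/4b +228.426ms=3/4b
13) 2741.117ms=9b +456.853ms=3/2b
14) 3197.97ms=21/2b +456.853ms=3/2b
Σ=12b of 12 (197bpm 3/8) — PASS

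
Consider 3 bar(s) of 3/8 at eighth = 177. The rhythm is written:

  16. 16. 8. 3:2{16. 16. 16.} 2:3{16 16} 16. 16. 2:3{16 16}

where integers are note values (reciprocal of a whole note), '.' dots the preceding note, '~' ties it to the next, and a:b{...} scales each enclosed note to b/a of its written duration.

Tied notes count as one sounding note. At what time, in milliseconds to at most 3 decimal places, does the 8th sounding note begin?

1. 0.0ms @ 0 + 254.237ms (3/4)
2. 254.237ms @ 3/4 + 254.237ms (3/4)
3. 508.475ms @ 3/2 + 508.475ms (3/2)
4. 1016.949ms @ 3 + 169.492ms (1/2)
5. 1186.441ms @ 7/2 + 169.492ms (1/2)
6. 1355.932ms @ 4 + 169.492ms (1/2)
7. 1525.424ms @ 9/2 + 254.237ms (3/4)
8. 1779.661ms @ 21/4 + 254.237ms (3/4)
9. 2033.898ms @ 6 + 254.237ms (3/4)
10. 2288.136ms @ 27/4 + 254.237ms (3/4)
11. 2542.373ms @ 15/2 + 254.237ms (3/4)
12. 2796.61ms @ 33/4 + 254.237ms (3/4)

note 8 onset = 21/4b = 1779.661ms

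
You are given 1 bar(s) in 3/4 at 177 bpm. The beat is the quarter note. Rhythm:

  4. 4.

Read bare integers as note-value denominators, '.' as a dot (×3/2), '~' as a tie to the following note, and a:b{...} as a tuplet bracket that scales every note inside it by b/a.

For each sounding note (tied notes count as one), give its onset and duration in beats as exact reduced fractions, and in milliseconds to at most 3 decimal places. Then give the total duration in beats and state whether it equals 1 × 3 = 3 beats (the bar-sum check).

1) 0.0ms=0b +508.475ms=3/2b
2) 508.475ms=3/2b +508.475ms=3/2b
Σ=3b of 3 (177bpm 3/4) — PASS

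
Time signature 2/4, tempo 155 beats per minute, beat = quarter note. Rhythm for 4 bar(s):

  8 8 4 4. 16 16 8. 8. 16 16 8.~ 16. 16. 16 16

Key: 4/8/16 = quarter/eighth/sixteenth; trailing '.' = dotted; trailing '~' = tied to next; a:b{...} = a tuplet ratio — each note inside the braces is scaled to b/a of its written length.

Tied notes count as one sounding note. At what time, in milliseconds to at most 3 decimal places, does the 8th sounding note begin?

note 8 onset = 19/4b = 1838.71ms

1. 0.0ms @ 0 + 193.548ms (1/2)
2. 193.548ms @ 1/2 + 193.548ms (1/2)
3. 387.097ms @ 1 + 387.097ms (1)
4. 774.194ms @ 2 + 580.645ms (3/2)
5. 1354.839ms @ 7/2 + 96.774ms (1/4)
6. 1451.613ms @ 15/4 + 96.774ms (1/4)
7. 1548.387ms @ 4 + 290.323ms (3/4)
8. 1838.71ms @ 19/4 + 290.323ms (3/4)
9. 2129.032ms @ 11/2 + 96.774ms (1/4)
10. 2225.806ms @ 23/4 + 96.774ms (1/4)
11. 2322.581ms @ 6 + 435.484ms (9/8)
12. 2758.065ms @ 57/8 + 145.161ms (3/8)
13. 2903.226ms @ 15/2 + 96.774ms (1/4)
14. 3000.0ms @ 31/4 + 96.774ms (1/4)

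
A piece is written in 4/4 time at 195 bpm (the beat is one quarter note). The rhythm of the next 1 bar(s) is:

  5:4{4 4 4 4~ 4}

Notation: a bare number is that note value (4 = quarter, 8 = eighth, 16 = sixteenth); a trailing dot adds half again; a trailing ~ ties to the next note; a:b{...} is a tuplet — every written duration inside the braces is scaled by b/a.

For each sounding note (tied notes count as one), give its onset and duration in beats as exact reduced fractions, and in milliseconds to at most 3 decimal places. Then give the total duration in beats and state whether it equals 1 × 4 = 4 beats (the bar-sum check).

1) 0.0ms=0b +246.154ms=4/5b
2) 246.154ms=4/5b +246.154ms=4/5b
3) 492.308ms=8/5b +246.154ms=4/5b
4) 738.462ms=12/5b +492.308ms=8/5b
Σ=4b of 4 (195bpm 4/4) — PASS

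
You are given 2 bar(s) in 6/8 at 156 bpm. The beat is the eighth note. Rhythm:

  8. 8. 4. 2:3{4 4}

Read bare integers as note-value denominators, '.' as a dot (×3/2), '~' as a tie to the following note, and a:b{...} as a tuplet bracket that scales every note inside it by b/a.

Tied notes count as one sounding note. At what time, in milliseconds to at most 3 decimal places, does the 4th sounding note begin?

note 4 onset = 6b = 2307.692ms

1. 0.0ms @ 0 + 576.923ms (3/2)
2. 576.923ms @ 3/2 + 576.923ms (3/2)
3. 1153.846ms @ 3 + 1153.846ms (3)
4. 2307.692ms @ 6 + 1153.846ms (3)
5. 3461.538ms @ 9 + 1153.846ms (3)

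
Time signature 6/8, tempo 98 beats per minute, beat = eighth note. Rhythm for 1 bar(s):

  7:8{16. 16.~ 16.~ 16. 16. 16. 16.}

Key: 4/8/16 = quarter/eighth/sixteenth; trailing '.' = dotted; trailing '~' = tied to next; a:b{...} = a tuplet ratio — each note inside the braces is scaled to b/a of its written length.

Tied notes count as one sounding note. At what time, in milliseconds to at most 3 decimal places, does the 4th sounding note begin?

note 4 onset = 30/7b = 2623.907ms

1. 0.0ms @ 0 + 524.781ms (6/7)
2. 524.781ms @ 6/7 + 1574.344ms (18/7)
3. 2099.125ms @ 24/7 + 524.781ms (6/7)
4. 2623.907ms @ 30/7 + 524.781ms (6/7)
5. 3148.688ms @ 36/7 + 524.781ms (6/7)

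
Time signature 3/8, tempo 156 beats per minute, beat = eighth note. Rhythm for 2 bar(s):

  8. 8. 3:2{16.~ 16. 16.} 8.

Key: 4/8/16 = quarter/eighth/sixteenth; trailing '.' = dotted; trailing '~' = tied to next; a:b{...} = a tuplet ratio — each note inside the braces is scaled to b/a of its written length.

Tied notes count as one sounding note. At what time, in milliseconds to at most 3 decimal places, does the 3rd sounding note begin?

note 3 onset = 3b = 1153.846ms

1. 0.0ms @ 0 + 576.923ms (3/2)
2. 576.923ms @ 3/2 + 576.923ms (3/2)
3. 1153.846ms @ 3 + 384.615ms (1)
4. 1538.462ms @ 4 + 192.308ms (1/2)
5. 1730.769ms @ 9/2 + 576.923ms (3/2)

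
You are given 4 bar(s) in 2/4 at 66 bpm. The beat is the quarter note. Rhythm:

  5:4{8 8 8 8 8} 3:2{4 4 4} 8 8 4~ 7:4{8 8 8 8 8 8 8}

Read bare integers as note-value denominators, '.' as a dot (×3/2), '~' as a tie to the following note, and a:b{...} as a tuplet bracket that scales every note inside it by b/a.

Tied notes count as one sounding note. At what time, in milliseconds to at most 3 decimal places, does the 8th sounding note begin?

1. 0.0ms @ 0 + 363.636ms (2/5)
2. 363.636ms @ 2/5 + 363.636ms (2/5)
3. 727.273ms @ 4/5 + 363.636ms (2/5)
4. 1090.909ms @ 6/5 + 363.636ms (2/5)
5. 1454.545ms @ 8/5 + 363.636ms (2/5)
6. 1818.182ms @ 2 + 606.061ms (2/3)
7. 2424.242ms @ 8/3 + 606.061ms (2/3)
8. 3030.303ms @ 10/3 + 606.061ms (2/3)
9. 3636.364ms @ 4 + 454.545ms (1/2)
10. 4090.909ms @ 9/2 + 454.545ms (1/2)
11. 4545.455ms @ 5 + 1168.831ms (9/7)
12. 5714.286ms @ 44/7 + 259.74ms (2/7)
13. 5974.026ms @ 46/7 + 259.74ms (2/7)
14. 6233.766ms @ 48/7 + 259.74ms (2/7)
15. 6493.506ms @ 50/7 + 259.74ms (2/7)
16. 6753.247ms @ 52/7 + 259.74ms (2/7)
17. 7012.987ms @ 54/7 + 259.74ms (2/7)

note 8 onset = 10/3b = 3030.303ms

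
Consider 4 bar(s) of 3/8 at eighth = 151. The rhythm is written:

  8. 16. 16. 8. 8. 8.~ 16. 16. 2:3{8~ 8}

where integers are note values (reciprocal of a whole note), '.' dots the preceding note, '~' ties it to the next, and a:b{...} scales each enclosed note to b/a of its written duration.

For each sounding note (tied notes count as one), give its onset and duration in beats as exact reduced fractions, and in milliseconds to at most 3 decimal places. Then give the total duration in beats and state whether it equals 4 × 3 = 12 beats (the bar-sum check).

1) 0.0ms=0b +596.026ms=3/2b
2) 596.026ms=3/2b +298.013ms=3/4b
3) 894.04ms=9/4b +298.013ms=3/4b
4) 1192.053ms=3b +596.026ms=3/2b
5) 1788.079ms=9/2b +596.026ms=3/2b
6) 2384.106ms=6b +894.04ms=9/4b
7) 3278.146ms=33/4b +298.013ms=3/4b
8) 3576.159ms=9b +1192.053ms=3b
Σ=12b of 12 (151bpm 3/8) — PASS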